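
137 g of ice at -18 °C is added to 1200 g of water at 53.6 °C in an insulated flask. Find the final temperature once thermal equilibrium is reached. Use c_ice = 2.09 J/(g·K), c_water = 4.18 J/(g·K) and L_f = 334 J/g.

Energy balance with sensible and latent terms:
ice -18→0 °C: 137×2.09×18 = 5153.9; melt ice: 137×334 = 45758; meltwater 0→T: 137×4.18×T = 572.66 T; water cools: 1200×4.18×(T − 53.6) = 5016(T − 53.6)
5588.7 T = 268858 − 50912 = 217946
T ≈ 39.00 °C. Since T > 0 °C, the all-ice-melts assumption holds.

T_f ≈ 39.0 °C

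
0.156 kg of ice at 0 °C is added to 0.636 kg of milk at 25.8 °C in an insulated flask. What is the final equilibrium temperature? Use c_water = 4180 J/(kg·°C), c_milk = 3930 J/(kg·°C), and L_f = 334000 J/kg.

T_f ≈ 3.9 °C

Energy conservation, ΣQ = 0:
latent heat to melt: 0.156×334000 = 52104
  warm the meltwater: 652.08 T
  milk cools: 0.636×3930×(T − 25.8) = 2499.5(T − 25.8)
3151.6 T = 64487 − 52104 = 12383
T ≈ 3.93 °C — above 0 °C, consistent with complete melting.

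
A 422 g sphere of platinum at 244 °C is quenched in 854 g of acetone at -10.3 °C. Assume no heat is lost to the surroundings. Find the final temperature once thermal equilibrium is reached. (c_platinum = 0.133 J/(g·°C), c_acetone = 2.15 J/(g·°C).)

T_f = Σ m_i c_i T_i / Σ m_i c_i:
T_f = (56.13*244 + 1836.1*(-10.3)) / (56.13 + 1836.1)
    = -5217.1 / 1892.2 ≈ -2.76 °C

T_f ≈ -2.8 °C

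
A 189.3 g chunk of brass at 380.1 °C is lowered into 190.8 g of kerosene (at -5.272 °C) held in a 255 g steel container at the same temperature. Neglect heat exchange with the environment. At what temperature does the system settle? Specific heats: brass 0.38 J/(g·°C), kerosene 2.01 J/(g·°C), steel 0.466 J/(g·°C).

T_f ≈ 43.0 °C

Setting the total heat transfer to zero:
189.3*0.38*(T − 380.1) + 190.8*2.01*(T − (-5.272)) + 255*0.466*(T − (-5.272)) = 0
574.27 T = 24694
T ≈ 43.00 °C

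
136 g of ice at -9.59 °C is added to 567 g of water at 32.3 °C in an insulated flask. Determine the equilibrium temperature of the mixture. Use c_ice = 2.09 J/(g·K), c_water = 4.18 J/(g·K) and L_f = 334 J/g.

T_f ≈ 9.7 °C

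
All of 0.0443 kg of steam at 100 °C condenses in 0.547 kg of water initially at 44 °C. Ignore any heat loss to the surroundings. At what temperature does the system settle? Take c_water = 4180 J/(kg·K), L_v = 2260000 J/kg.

Net heat exchanged in the isolated system is zero:
steam→water at 100 °C releases m L_v = 0.0443·2260000 = 100118
  condensed water 100 °C→T: 185.17(T − 100)
  water warms: 0.547·4180·(T − 44) = 2286.5(T − 44)
2471.6 T = 100118 + 18517 + 100604 = 219240
T ≈ 88.70 °C (< 100 °C, so full condensation is consistent).

T_f ≈ 88.7 °C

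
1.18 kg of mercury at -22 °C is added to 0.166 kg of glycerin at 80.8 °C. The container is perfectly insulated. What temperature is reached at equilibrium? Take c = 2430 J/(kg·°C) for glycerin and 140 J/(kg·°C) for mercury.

T_f ≈ 50.9 °C

Set heat shed by the hot body equal to heat absorbed by the cold body:
0.166·2430·(80.8 − T) = 1.18·140·(T − (-22))
403.38(80.8 − T) = 165.2(T − (-22))
568.58 T = 28959  ⇒  T ≈ 50.93 °C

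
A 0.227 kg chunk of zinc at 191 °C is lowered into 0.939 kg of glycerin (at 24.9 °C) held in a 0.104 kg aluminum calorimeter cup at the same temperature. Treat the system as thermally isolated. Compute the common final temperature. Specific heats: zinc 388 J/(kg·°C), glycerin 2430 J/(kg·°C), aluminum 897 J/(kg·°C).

T_f ≈ 30.8 °C

Conservation of energy gives ΣQ = 0:
0.227×388×(T − 191) + 0.939×2430×(T − 24.9) + 0.104×897×(T − 24.9) = 0
2463.1 T = 75961
T ≈ 30.84 °C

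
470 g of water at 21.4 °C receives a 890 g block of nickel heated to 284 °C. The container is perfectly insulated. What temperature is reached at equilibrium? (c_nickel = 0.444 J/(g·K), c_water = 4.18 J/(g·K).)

T_f ≈ 65.4 °C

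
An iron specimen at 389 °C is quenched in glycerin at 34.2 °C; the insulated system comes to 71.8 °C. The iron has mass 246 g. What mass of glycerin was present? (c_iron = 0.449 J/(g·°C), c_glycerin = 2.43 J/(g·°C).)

m ≈ 383 g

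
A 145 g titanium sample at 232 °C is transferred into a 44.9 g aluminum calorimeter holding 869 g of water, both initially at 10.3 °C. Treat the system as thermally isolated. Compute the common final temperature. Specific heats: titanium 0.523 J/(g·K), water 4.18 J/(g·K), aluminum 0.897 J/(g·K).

T_f ≈ 14.8 °C

T_f is the heat-capacity-weighted average of the initial temperatures:
T_f = (75.84×232 + 3632.4×10.3 + 40.28×10.3) / (75.84 + 3632.4 + 40.28)
    = 55422 / 3748.5 ≈ 14.79 °C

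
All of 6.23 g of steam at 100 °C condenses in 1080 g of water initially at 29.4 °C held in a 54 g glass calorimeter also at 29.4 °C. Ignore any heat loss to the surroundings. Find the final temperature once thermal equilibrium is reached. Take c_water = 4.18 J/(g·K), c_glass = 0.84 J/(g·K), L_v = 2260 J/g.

T_f ≈ 32.9 °C

Setting the total heat transfer to zero:
condense steam: −6.23·2260 = −14080; condensed water 100 °C→T: 26.04(T − 100); original water: 4514.4(T − 29.4); glass cup: 54·0.84·(T − 29.4) = 45.36(T − 29.4)
4585.8 T = 14080 + 2604.1 + 134057 = 150741
T ≈ 32.87 °C (< 100 °C, so full condensation is consistent).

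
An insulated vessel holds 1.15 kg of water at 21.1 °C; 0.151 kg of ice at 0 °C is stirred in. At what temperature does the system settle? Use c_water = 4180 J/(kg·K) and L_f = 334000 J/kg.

T_f ≈ 9.4 °C

Energy balance with sensible and latent terms:
melt ice: 0.151×334000 = 50434
  warm the meltwater: 631.18 T
  water: 4807(T − 21.1)
5438.2 T = 101428 − 50434 = 50994
T ≈ 9.38 °C (positive, so assuming full melt was valid).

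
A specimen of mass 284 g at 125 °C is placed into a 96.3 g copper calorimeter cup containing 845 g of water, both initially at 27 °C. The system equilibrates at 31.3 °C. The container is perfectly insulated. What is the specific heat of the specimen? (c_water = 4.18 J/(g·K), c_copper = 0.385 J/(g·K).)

Energy conservation, ΣQ = 0:
284·c·(31.3 − 125) + 845·4.18·(31.3 − 27) + 96.3·0.385·(31.3 − 27) = 0
-26611 c = -15347
c = -15347/-26611 ≈ 0.5767 J/(g·K)

c ≈ 0.577 J/(g·K)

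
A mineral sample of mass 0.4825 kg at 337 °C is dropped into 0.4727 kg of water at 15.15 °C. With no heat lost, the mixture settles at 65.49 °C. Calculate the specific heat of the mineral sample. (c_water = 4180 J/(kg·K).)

m_s c (T_s − T_f) = m_water c_water (T_f − T_0):
0.4825×c×(337 − 65.49) = 0.4727×4180×(65.49 − 15.15)
131 c = 99466  ⇒  c ≈ 759.3 J/(kg·K)

c ≈ 759 J/(kg·K)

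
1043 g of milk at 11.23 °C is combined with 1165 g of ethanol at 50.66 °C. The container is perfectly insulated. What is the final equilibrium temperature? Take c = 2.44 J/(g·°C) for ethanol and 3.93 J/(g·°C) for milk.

T_f ≈ 27.4 °C

Net heat exchanged in the isolated system is zero:
1165*2.44*(T − 50.66) + 1043*3.93*(T − 11.23) = 0
2842.6(T − 50.66) + 4099(T − 11.23) = 0
6941.6 T = 190038
T ≈ 27.38 °C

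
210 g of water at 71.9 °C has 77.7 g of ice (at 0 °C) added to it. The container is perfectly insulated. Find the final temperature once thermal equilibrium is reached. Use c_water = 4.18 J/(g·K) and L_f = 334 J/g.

Heat gained plus heat lost sum to zero:
latent heat to melt: 77.7·334 = 25952; warm the meltwater: 324.79 T; water: 877.8(T − 71.9)
1202.6 T = 63114 − 25952 = 37162
T ≈ 30.90 °C (positive, so assuming full melt was valid).

T_f ≈ 30.9 °C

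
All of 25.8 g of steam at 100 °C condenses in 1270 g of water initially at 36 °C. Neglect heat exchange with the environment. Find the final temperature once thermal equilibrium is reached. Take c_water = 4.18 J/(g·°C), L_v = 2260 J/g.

T_f ≈ 48.0 °C

Taking heat into each body as positive, Σ m c ΔT = 0:
condense steam: −25.8·2260 = −58308
  condensed water 100 °C→T: 107.84(T − 100)
  original water: 5308.6(T − 36)
5416.4 T = 58308 + 10784 + 191110 = 260202
T ≈ 48.04 °C — below 100 °C, confirming all the steam condensed.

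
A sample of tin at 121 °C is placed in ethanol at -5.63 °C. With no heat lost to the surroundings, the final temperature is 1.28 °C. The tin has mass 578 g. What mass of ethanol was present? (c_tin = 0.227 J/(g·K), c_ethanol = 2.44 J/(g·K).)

m ≈ 932 g

Heat lost by the tin = heat gained by the ethanol:
578·0.227·(121 − 1.28) = m·2.44·(1.28 − (-5.63))
16.86 m = 15708  ⇒  m ≈ 931.6 g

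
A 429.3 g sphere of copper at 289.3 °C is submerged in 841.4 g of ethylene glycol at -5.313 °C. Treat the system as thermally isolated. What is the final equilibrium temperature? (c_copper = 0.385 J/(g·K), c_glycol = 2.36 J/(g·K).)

T_f ≈ 17.3 °C

|Q_copper| = |Q_glycol|:
429.3×0.385×(289.3 − T) = 841.4×2.36×(T − (-5.313))
165.28(289.3 − T) = 1985.7(T − (-5.313))
2151 T = 37266  ⇒  T ≈ 17.32 °C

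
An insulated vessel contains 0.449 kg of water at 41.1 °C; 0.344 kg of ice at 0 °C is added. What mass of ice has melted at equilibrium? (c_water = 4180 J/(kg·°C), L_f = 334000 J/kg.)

Heat available from the water dropping to 0 °C: 0.449×4180×41.1 = 77137 J.
Melting all 0.344 kg of ice would need 0.344×334000 = 114896 J.
77137 J < 114896 J, so only part of the ice melts and the system sits at 0 °C.
m_melt = 77137 / L_f = 0.231 kg.

m_melted ≈ 0.231 kg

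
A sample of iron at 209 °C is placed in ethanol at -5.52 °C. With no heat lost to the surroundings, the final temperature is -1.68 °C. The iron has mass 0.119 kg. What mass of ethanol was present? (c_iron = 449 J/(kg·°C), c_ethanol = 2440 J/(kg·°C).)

|Q_iron| = |Q_ethanol|:
0.119·449·(209 − -1.68) = m·2440·(-1.68 − (-5.52))
9369.6 m = 11257  ⇒  m ≈ 1.201 kg

m ≈ 1.2 kg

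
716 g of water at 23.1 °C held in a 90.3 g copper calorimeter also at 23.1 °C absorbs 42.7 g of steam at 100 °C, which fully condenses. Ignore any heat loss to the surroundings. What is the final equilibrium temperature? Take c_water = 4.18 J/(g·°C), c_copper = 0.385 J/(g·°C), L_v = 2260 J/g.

T_f ≈ 57.5 °C

Setting the total heat transfer to zero:
condense steam: −42.7×2260 = −96502
  condensed water 100 °C→T: 178.49(T − 100)
  water warms: 716×4.18×(T − 23.1) = 2992.9(T − 23.1)
  cup: 34.77(T − 23.1)
3206.1 T = 96502 + 17849 + 69939 = 184289
T ≈ 57.48 °C (< 100 °C, so full condensation is consistent).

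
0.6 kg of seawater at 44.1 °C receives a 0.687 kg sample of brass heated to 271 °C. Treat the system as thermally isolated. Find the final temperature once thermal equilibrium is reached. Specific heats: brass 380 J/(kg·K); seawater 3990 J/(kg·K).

Heat gained plus heat lost sum to zero:
0.687·380·(T − 271) + 0.6·3990·(T − 44.1) = 0
2655.1 T = 176323
T ≈ 66.41 °C

T_f ≈ 66.4 °C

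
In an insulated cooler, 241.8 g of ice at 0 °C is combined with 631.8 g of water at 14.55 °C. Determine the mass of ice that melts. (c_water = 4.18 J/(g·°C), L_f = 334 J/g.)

Cooling the water to 0 °C releases 631.8·4.18·14.55 = 38425 J.
To melt every bit of ice: 241.8·334 = 80761 J.
Since 38425 < 80761 J, not all the ice melts; equilibrium is at 0 °C.
m_melted·334 = 38425  ⇒  m_melted ≈ 115 g.

m_melted ≈ 115 g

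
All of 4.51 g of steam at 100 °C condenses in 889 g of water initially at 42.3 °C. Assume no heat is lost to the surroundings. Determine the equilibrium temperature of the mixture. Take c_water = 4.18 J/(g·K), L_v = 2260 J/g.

Energy conservation, ΣQ = 0:
latent heat released on condensation: 4.51×2260 = 10193
  condensate cools 100→T: 4.51×4.18×(T − 100) = 18.85(T − 100)
  water warms: 889×4.18×(T − 42.3) = 3716(T − 42.3)
3734.9 T = 10193 + 1885.2 + 157188 = 169265
T ≈ 45.32 °C — below 100 °C, confirming all the steam condensed.

T_f ≈ 45.3 °C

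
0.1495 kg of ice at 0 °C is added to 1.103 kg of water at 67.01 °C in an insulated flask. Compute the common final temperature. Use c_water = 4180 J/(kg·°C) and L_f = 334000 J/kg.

T_f ≈ 49.5 °C

Energy balance with sensible and latent terms:
melt ice: 0.1495×334000 = 49933
  warm the meltwater: 624.91 T
  water: 4610.5(T − 67.01)
5235.4 T = 308952 − 49933 = 259019
T ≈ 49.47 °C. Since T > 0 °C, the all-ice-melts assumption holds.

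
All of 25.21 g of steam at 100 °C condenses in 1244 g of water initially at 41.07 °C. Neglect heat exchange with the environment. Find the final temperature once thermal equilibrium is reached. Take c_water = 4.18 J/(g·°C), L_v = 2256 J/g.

T_f ≈ 53.0 °C

Let T be the final temperature. ΣQ_i = 0:
steam→water at 100 °C releases m L_v = 25.21×2256 = 56874; condensed water 100 °C→T: 105.38(T − 100); original water: 5199.9(T − 41.07)
5305.3 T = 56874 + 10538 + 213561 = 280972
T ≈ 52.96 °C, under the boiling point, so the assumption holds.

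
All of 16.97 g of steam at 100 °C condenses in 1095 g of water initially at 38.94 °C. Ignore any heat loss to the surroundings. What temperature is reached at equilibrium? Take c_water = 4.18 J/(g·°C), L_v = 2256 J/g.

Setting the total heat transfer to zero:
steam→water at 100 °C releases m L_v = 16.97·2256 = 38284; condensed water 100 °C→T: 70.93(T − 100); water warms: 1095·4.18·(T − 38.94) = 4577.1(T − 38.94)
4648 T = 38284 + 7093.5 + 178232 = 223610
T ≈ 48.11 °C — below 100 °C, confirming all the steam condensed.

T_f ≈ 48.1 °C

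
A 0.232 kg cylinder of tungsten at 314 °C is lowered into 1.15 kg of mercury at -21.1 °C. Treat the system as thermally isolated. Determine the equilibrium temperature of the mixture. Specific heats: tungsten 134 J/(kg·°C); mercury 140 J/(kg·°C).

T_f ≈ 33.1 °C

Energy conservation, ΣQ = 0:
0.232*134*(T − 314) + 1.15*140*(T − (-21.1)) = 0
192.09 T = 6364.5
T = 6364.5 / 192.09 = 33.1 °C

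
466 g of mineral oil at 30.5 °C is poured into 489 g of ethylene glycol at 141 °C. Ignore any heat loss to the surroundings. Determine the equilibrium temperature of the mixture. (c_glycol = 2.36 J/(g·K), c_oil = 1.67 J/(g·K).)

T_f ≈ 96.5 °C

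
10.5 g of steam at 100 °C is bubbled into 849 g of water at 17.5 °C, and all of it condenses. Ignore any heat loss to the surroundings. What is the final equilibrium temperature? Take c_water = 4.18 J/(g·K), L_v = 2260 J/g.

Conservation of energy gives ΣQ = 0:
condense steam: −10.5·2260 = −23730; condensate cools 100→T: 10.5·4.18·(T − 100) = 43.89(T − 100); water warms: 849·4.18·(T − 17.5) = 3548.8(T − 17.5)
3592.7 T = 23730 + 4389 + 62104 = 90223
T ≈ 25.11 °C — below 100 °C, confirming all the steam condensed.

T_f ≈ 25.1 °C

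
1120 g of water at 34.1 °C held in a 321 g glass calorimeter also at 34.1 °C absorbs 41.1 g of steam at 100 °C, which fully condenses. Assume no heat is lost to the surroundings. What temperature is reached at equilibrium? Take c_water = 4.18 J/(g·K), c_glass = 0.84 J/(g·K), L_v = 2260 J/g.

T_f ≈ 54.4 °C

Net heat exchanged in the isolated system is zero:
steam→water at 100 °C releases m L_v = 41.1·2260 = 92886
  condensed water 100 °C→T: 171.8(T − 100)
  water warms: 1120·4.18·(T − 34.1) = 4681.6(T − 34.1)
  cup: 269.64(T − 34.1)
5123 T = 92886 + 17180 + 168837 = 278903
T ≈ 54.44 °C (< 100 °C, so full condensation is consistent).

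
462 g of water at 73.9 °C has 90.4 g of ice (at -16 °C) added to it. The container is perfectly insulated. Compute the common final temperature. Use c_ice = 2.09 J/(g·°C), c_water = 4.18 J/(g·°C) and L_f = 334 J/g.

T_f ≈ 47.4 °C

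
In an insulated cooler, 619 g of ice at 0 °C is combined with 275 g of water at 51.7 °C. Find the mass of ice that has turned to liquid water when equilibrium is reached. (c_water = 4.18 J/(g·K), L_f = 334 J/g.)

m_melted ≈ 178 g

Water can give up m c ΔT = 275·4.18·51.7 = 59429 J before reaching 0 °C.
To melt every bit of ice: 619·334 = 206746 J.
59429 J < 206746 J, so only part of the ice melts and the system sits at 0 °C.
m_melted·334 = 59429  ⇒  m_melted ≈ 177.9 g.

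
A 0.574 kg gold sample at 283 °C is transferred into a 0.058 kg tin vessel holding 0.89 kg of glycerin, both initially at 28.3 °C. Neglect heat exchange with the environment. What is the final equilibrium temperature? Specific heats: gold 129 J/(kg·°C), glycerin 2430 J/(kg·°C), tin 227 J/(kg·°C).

T_f ≈ 36.7 °C

T_f = Σ m_i c_i T_i / Σ m_i c_i:
T_f = (74.05*283 + 2162.7*28.3 + 13.17*28.3) / (74.05 + 2162.7 + 13.17)
    = 82532 / 2249.9 ≈ 36.68 °C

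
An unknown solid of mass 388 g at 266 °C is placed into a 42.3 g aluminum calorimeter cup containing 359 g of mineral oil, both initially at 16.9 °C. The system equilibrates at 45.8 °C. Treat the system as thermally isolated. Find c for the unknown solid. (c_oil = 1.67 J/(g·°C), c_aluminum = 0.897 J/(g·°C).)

Let T be the final temperature. ΣQ_i = 0:
388·c·(45.8 − 266) + 359·1.67·(45.8 − 16.9) + 42.3·0.897·(45.8 − 16.9) = 0
-85438 c = -18423
c = -18423/-85438 ≈ 0.2156 J/(g·°C)

c ≈ 0.216 J/(g·°C)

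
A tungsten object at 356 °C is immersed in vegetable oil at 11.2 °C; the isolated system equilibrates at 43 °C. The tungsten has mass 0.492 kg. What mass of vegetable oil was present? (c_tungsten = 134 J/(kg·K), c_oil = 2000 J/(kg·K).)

m ≈ 0.324 kg

Heat lost by the tungsten = heat gained by the oil:
0.492×134×(356 − 43) = m×2000×(43 − 11.2)
63600 m = 20635  ⇒  m ≈ 0.3245 kg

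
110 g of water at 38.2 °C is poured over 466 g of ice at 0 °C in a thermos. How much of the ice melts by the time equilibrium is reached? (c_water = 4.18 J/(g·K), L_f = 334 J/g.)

m_melted ≈ 52.6 g

Water can give up m c ΔT = 110·4.18·38.2 = 17564 J before reaching 0 °C.
To melt every bit of ice: 466·334 = 155644 J.
Since 17564 < 155644 J, not all the ice melts; equilibrium is at 0 °C.
Mass melted = 17564/334 ≈ 52.59 g.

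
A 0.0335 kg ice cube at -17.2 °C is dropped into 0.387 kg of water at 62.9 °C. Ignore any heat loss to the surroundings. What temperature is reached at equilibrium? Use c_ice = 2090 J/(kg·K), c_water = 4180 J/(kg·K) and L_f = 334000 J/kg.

Net heat exchanged in the isolated system is zero:
ice -17.2→0 °C: 0.0335·2090·17.2 = 1204.3; melt ice: 0.0335·334000 = 11189; warm the meltwater: 140.03 T; water: 1617.7(T − 62.9)
1757.7 T = 101751 − 12393 = 89358
T ≈ 50.84 °C. Since T > 0 °C, the all-ice-melts assumption holds.

T_f ≈ 50.8 °C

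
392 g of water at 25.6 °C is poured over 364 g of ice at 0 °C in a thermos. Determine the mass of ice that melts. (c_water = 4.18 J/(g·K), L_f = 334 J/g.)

m_melted ≈ 126 g

Heat available from the water dropping to 0 °C: 392×4.18×25.6 = 41947 J.
Fully melting the ice requires m_ice L_f = 364×334 = 121576 J.
Since 41947 < 121576 J, not all the ice melts; equilibrium is at 0 °C.
m_melted×334 = 41947  ⇒  m_melted ≈ 125.6 g.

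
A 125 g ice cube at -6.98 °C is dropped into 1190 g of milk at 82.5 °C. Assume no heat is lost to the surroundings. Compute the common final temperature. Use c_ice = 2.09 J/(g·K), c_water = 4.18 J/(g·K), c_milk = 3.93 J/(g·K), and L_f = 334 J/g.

Heat gained plus heat lost sum to zero:
warm ice to 0 °C: 125×2.09×(0 − (-6.98)) = 1823.5; fusion: m_ice L_f = 125×334 = 41750; warm the meltwater: 522.5 T; milk: 4676.7(T − 82.5)
5199.2 T = 385828 − 43574 = 342254
T ≈ 65.83 °C — above 0 °C, consistent with complete melting.

T_f ≈ 65.8 °C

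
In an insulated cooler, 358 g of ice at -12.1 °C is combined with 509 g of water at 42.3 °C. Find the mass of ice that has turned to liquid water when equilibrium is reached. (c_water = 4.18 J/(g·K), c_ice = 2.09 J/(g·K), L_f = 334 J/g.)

m_melted ≈ 242 g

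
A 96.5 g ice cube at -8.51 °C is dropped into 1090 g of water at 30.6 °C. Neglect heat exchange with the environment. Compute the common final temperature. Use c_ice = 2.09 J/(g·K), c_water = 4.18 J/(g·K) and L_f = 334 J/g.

Energy balance with sensible and latent terms:
ice -8.51→0 °C: 96.5×2.09×8.51 = 1716.3
  fusion: m_ice L_f = 96.5×334 = 32231
  meltwater 0→T: 96.5×4.18×T = 403.37 T
  water: 4556.2(T − 30.6)
4959.6 T = 139420 − 33947 = 105472
T ≈ 21.27 °C. Since T > 0 °C, the all-ice-melts assumption holds.

T_f ≈ 21.3 °C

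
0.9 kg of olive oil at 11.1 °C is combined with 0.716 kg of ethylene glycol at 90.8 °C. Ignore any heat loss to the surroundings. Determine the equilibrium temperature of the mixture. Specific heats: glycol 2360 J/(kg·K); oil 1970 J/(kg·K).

|Q_glycol| = |Q_oil|:
0.716×2360×(90.8 − T) = 0.9×1970×(T − 11.1)
1689.8(90.8 − T) = 1773(T − 11.1)
3462.8 T = 173111  ⇒  T ≈ 49.99 °C

T_f ≈ 50.0 °C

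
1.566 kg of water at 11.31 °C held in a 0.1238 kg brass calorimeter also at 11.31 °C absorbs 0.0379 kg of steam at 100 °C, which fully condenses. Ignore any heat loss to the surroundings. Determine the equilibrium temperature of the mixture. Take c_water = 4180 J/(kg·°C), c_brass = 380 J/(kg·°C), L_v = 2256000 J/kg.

T_f ≈ 26.1 °C

Energy balance with sensible and latent terms:
condense steam: −0.0379×2256000 = −85502
  condensed water 100 °C→T: 158.42(T − 100)
  original water: 6545.9(T − 11.31)
  cup: 47.04(T − 11.31)
6751.3 T = 85502 + 15842 + 74566 = 175911
T ≈ 26.06 °C, under the boiling point, so the assumption holds.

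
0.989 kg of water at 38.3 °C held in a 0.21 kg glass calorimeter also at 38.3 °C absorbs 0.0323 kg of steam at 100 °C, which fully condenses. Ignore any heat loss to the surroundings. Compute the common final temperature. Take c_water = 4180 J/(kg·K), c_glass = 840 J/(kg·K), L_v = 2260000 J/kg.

T_f ≈ 56.6 °C

Energy balance with sensible and latent terms:
latent heat released on condensation: 0.0323·2260000 = 72998
  condensate cools 100→T: 0.0323·4180·(T − 100) = 135.01(T − 100)
  water warms: 0.989·4180·(T − 38.3) = 4134(T − 38.3)
  glass cup: 0.21·840·(T − 38.3) = 176.4(T − 38.3)
4445.4 T = 72998 + 13501 + 165089 = 251588
T ≈ 56.59 °C (< 100 °C, so full condensation is consistent).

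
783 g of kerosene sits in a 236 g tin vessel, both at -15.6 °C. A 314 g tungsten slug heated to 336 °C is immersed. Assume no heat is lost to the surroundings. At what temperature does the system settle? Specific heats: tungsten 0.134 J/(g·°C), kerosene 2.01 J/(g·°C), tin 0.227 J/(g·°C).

T_f ≈ -6.7 °C

Let T be the final temperature. ΣQ_i = 0:
314*0.134*(T − 336) + 783*2.01*(T − (-15.6)) + 236*0.227*(T − (-15.6)) = 0
42.08(T − 336) + 1573.8(T − (-15.6)) + 53.57(T − (-15.6)) = 0
1669.5 T = -11250
T = -11250 / 1669.5 = -6.74 °C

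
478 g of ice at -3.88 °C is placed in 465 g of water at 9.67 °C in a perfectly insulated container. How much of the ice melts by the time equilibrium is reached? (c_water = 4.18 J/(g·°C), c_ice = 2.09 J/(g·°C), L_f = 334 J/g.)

Water can give up m c ΔT = 465×4.18×9.67 = 18796 J before reaching 0 °C.
Warming the ice to 0 °C takes 478×2.09×3.88 = 3876.2 J, leaving 14919 J for melting.
Fully melting the ice requires m_ice L_f = 478×334 = 159652 J.
That's not enough to melt it all — equilibrium is at 0 °C with ice remaining.
m_melted×334 = 14919  ⇒  m_melted ≈ 44.67 g.

m_melted ≈ 44.7 g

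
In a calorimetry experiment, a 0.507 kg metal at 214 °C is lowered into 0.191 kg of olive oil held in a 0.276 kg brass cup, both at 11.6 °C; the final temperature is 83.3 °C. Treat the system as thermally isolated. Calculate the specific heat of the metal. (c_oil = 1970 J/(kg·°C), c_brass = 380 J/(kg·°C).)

Energy conservation, ΣQ = 0:
0.507×c×(83.3 − 214) + 0.191×1970×(83.3 − 11.6) + 0.276×380×(83.3 − 11.6) = 0
-66.26 c = -34498
c = -34498/-66.26 ≈ 520.6 J/(kg·°C)

c ≈ 521 J/(kg·°C)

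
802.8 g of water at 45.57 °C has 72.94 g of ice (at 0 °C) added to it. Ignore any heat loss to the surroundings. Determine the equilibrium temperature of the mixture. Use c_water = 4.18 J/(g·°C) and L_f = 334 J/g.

Sum of m c ΔT and latent-heat terms is zero:
melt ice: 72.94·334 = 24362
  warm the meltwater: 304.89 T
  water cools: 802.8·4.18·(T − 45.57) = 3355.7(T − 45.57)
3660.6 T = 152919 − 24362 = 128557
T ≈ 35.12 °C. Since T > 0 °C, the all-ice-melts assumption holds.

T_f ≈ 35.1 °C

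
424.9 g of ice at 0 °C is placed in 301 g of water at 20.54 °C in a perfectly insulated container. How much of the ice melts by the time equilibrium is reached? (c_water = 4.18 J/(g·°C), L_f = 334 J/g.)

Heat available from the water dropping to 0 °C: 301×4.18×20.54 = 25843 J.
To melt every bit of ice: 424.9×334 = 141917 J.
That's not enough to melt it all — equilibrium is at 0 °C with ice remaining.
Mass melted = 25843/334 ≈ 77.37 g.

m_melted ≈ 77.4 g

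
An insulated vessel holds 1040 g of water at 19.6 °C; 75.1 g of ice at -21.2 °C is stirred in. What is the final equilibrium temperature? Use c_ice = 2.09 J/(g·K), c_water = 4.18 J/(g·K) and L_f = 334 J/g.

T_f ≈ 12.2 °C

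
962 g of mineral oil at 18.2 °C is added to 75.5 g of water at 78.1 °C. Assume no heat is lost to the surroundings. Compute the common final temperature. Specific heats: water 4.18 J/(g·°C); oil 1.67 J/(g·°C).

T_f ≈ 28.0 °C

Conservation of energy gives ΣQ = 0:
75.5×4.18×(T − 78.1) + 962×1.67×(T − 18.2) = 0
315.59(T − 78.1) + 1606.5(T − 18.2) = 0
(315.59 + 1606.5) T = 315.59×78.1 + 1606.5×18.2
T = 53887/1922.1 ≈ 28.03 °C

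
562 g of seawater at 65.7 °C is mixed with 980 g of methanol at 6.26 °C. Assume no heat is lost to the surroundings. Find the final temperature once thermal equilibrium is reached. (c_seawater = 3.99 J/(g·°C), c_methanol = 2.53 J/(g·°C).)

T_f ≈ 34.5 °C

T_f = Σ m_i c_i T_i / Σ m_i c_i:
T_f = (2242.4×65.7 + 2479.4×6.26) / (2242.4 + 2479.4)
    = 162845 / 4721.8 ≈ 34.49 °C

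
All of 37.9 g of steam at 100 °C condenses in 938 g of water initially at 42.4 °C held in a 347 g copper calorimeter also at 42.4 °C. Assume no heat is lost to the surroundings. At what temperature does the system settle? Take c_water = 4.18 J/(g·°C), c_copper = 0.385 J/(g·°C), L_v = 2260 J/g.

Taking heat into each body as positive, Σ m c ΔT = 0:
latent heat released on condensation: 37.9·2260 = 85654; condensed water 100 °C→T: 158.42(T − 100); water warms: 938·4.18·(T − 42.4) = 3920.8(T − 42.4); copper cup: 347·0.385·(T − 42.4) = 133.59(T − 42.4)
4212.9 T = 85654 + 15842 + 171908 = 273404
T ≈ 64.90 °C, under the boiling point, so the assumption holds.

T_f ≈ 64.9 °C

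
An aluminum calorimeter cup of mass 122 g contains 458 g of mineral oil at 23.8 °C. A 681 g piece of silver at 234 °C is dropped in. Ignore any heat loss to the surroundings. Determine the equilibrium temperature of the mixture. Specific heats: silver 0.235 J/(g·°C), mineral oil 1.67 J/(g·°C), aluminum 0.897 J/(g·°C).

T_f ≈ 56.3 °C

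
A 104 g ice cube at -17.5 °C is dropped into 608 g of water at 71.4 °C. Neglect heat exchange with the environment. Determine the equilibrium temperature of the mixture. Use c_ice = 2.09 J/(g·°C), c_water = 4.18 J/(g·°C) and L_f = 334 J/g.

T_f ≈ 48.0 °C

Sum of m c ΔT and latent-heat terms is zero:
ice -17.5→0 °C: 104×2.09×17.5 = 3803.8; latent heat to melt: 104×334 = 34736; meltwater 0→T: 104×4.18×T = 434.72 T; water: 2541.4(T − 71.4)
2976.2 T = 181459 − 38540 = 142919
T ≈ 48.02 °C — above 0 °C, consistent with complete melting.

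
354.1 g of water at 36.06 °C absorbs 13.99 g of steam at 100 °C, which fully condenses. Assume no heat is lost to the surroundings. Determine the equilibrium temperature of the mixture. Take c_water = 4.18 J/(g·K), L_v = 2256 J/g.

T_f ≈ 59.0 °C

Energy conservation, ΣQ = 0:
steam→water at 100 °C releases m L_v = 13.99·2256 = 31561
  condensed water 100 °C→T: 58.48(T − 100)
  water warms: 354.1·4.18·(T − 36.06) = 1480.1(T − 36.06)
1538.6 T = 31561 + 5847.8 + 53374 = 90783
T ≈ 59.00 °C (< 100 °C, so full condensation is consistent).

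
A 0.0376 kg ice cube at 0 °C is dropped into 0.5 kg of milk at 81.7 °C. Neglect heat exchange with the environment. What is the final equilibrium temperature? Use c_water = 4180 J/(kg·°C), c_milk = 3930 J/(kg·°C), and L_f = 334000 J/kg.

T_f ≈ 69.7 °C

Energy balance with sensible and latent terms:
melt ice: 0.0376×334000 = 12558; warm the meltwater: 157.17 T; milk cools: 0.5×3930×(T − 81.7) = 1965(T − 81.7)
2122.2 T = 160540 − 12558 = 147982
T ≈ 69.73 °C — above 0 °C, consistent with complete melting.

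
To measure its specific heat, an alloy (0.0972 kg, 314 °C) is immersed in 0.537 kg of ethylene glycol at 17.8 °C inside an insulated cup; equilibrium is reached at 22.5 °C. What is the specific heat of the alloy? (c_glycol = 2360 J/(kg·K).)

c ≈ 210 J/(kg·K)

Taking heat into each body as positive, Σ m c ΔT = 0:
0.0972·c·(22.5 − 314) + 0.537·2360·(22.5 − 17.8) = 0
-28.33 c = -5956.4
c = -5956.4/-28.33 ≈ 210.2 J/(kg·K)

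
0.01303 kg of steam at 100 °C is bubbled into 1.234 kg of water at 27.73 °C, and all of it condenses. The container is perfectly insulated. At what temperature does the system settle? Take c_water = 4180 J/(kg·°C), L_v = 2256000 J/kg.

Taking heat into each body as positive, Σ m c ΔT = 0:
latent heat released on condensation: 0.01303·2256000 = 29396
  condensed water 100 °C→T: 54.47(T − 100)
  original water: 5158.1(T − 27.73)
5212.6 T = 29396 + 5446.5 + 143035 = 177877
T ≈ 34.12 °C — below 100 °C, confirming all the steam condensed.

T_f ≈ 34.1 °C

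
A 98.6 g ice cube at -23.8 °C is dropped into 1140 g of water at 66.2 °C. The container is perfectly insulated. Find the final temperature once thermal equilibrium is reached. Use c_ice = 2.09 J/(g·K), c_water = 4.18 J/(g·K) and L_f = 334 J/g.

T_f ≈ 53.6 °C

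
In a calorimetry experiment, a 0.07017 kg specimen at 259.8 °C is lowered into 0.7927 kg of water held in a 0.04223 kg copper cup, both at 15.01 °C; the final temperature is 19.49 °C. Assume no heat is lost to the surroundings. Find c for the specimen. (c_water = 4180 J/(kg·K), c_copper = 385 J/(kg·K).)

c ≈ 885 J/(kg·K)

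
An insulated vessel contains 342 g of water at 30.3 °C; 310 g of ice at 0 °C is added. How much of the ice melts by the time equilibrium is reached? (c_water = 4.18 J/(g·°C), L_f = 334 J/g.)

m_melted ≈ 130 g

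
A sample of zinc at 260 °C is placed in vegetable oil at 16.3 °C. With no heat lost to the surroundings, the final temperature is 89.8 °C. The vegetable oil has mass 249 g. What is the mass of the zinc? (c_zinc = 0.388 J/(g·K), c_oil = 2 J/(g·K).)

Heat lost by the zinc = heat gained by the oil:
m·0.388·(260 − 89.8) = 249·2·(89.8 − 16.3)
66.04 m = 36603  ⇒  m ≈ 554.3 g

m ≈ 554 g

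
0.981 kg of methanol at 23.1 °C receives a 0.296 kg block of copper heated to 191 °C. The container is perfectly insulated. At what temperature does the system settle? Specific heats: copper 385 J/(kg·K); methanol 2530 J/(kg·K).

T_f ≈ 30.5 °C

With ΣQ=0 the equilibrium temperature is the m·c-weighted mean:
T_f = (113.96*191 + 2481.9*23.1) / (113.96 + 2481.9)
    = 79099 / 2595.9 ≈ 30.47 °C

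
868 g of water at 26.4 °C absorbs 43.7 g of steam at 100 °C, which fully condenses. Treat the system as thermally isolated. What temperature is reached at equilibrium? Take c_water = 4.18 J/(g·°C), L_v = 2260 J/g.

T_f ≈ 55.8 °C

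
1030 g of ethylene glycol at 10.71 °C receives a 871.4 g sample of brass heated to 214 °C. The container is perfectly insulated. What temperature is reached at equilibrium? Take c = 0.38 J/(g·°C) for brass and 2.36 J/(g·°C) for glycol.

T_f ≈ 35.1 °C

Set heat shed by the hot body equal to heat absorbed by the cold body:
871.4·0.38·(214 − T) = 1030·2.36·(T − 10.71)
331.13(214 − T) = 2430.8(T − 10.71)
2761.9 T = 96896  ⇒  T ≈ 35.08 °C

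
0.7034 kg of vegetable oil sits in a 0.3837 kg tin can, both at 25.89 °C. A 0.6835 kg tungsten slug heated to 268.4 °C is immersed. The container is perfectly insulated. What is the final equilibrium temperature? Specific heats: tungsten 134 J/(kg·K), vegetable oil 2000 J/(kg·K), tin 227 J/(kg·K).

T_f ≈ 39.9 °C

Setting the total heat transfer to zero:
0.6835*134*(T − 268.4) + 0.7034*2000*(T − 25.89) + 0.3837*227*(T − 25.89) = 0
1585.5 T = 63260
T = 63260 / 1585.5 = 39.9 °C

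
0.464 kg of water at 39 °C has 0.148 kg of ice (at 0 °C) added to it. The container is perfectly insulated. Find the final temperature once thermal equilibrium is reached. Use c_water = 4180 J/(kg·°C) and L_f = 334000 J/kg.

T_f ≈ 10.2 °C

Conservation of energy gives ΣQ = 0:
melt ice: 0.148×334000 = 49432
  meltwater 0→T: 0.148×4180×T = 618.64 T
  water cools: 0.464×4180×(T − 39) = 1939.5(T − 39)
2558.2 T = 75641 − 49432 = 26209
T ≈ 10.25 °C. Since T > 0 °C, the all-ice-melts assumption holds.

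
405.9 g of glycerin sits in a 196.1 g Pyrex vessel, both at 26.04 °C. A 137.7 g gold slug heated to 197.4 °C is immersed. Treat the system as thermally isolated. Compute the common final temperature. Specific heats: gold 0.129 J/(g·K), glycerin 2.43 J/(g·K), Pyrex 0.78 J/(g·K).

T_f ≈ 28.7 °C

T_f = Σ m_i c_i T_i / Σ m_i c_i:
T_f = (17.76·197.4 + 986.34·26.04 + 152.96·26.04) / (17.76 + 986.34 + 152.96)
    = 33174 / 1157.1 ≈ 28.67 °C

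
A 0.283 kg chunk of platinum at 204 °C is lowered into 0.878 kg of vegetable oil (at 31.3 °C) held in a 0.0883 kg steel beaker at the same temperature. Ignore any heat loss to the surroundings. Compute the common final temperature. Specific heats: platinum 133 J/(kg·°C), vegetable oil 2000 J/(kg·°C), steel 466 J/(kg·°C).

T_f ≈ 34.8 °C

Taking heat into each body as positive, Σ m c ΔT = 0:
0.283·133·(T − 204) + 0.878·2000·(T − 31.3) + 0.0883·466·(T − 31.3) = 0
37.64(T − 204) + 1756(T − 31.3) + 41.15(T − 31.3) = 0
1834.8 T = 63929
T ≈ 34.84 °C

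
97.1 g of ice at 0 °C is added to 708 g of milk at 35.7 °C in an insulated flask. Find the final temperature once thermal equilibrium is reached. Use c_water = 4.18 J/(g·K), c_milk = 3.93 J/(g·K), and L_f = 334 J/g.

T_f ≈ 21.0 °C

Conservation of energy gives ΣQ = 0:
melt ice: 97.1·334 = 32431
  meltwater 0→T: 97.1·4.18·T = 405.88 T
  milk: 2782.4(T − 35.7)
3188.3 T = 99333 − 32431 = 66902
T ≈ 20.98 °C (positive, so assuming full melt was valid).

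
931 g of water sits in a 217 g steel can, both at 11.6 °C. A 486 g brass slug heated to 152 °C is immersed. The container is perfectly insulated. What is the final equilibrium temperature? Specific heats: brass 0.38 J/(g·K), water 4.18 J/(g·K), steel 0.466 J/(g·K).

T_f = Σ m_i c_i T_i / Σ m_i c_i:
T_f = (184.68·152 + 3891.6·11.6 + 101.12·11.6) / (184.68 + 3891.6 + 101.12)
    = 74387 / 4177.4 ≈ 17.81 °C

T_f ≈ 17.8 °C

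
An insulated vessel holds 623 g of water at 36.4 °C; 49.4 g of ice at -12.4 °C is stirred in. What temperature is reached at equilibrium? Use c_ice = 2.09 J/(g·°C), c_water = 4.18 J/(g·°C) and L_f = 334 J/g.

Taking heat into each body as positive, Σ m c ΔT = 0:
ice -12.4→0 °C: 49.4·2.09·12.4 = 1280.3; fusion: m_ice L_f = 49.4·334 = 16500; warm the meltwater: 206.49 T; water cools: 623·4.18·(T − 36.4) = 2604.1(T − 36.4)
2810.6 T = 94791 − 17780 = 77011
T ≈ 27.40 °C — above 0 °C, consistent with complete melting.

T_f ≈ 27.4 °C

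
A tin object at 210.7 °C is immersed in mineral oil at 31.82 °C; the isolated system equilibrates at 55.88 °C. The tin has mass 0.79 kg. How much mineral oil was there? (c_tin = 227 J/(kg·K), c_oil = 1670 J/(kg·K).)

Let T be the final temperature. ΣQ_i = 0:
0.79×227×(55.88 − 210.7) + m×1670×(55.88 − 31.82) = 0
40180 m = 27764
m = 27764/40180 ≈ 0.691 kg

m ≈ 0.691 kg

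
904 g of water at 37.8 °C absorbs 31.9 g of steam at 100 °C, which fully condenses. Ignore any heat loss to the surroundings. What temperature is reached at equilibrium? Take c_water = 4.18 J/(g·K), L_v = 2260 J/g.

T_f ≈ 58.3 °C

Net heat exchanged in the isolated system is zero:
condense steam: −31.9×2260 = −72094; condensed water 100 °C→T: 133.34(T − 100); water warms: 904×4.18×(T − 37.8) = 3778.7(T − 37.8)
3912.1 T = 72094 + 13334 + 142836 = 228264
T ≈ 58.35 °C, under the boiling point, so the assumption holds.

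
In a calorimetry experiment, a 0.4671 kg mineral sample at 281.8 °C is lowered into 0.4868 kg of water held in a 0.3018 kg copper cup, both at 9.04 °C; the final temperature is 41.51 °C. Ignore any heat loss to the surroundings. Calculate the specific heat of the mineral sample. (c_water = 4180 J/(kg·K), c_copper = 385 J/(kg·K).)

Net heat exchanged in the isolated system is zero:
0.4671·c·(41.51 − 281.8) + 0.4868·4180·(41.51 − 9.04) + 0.3018·385·(41.51 − 9.04) = 0
-112.24 c = -69844
c = -69844/-112.24 ≈ 622.3 J/(kg·K)

c ≈ 622 J/(kg·K)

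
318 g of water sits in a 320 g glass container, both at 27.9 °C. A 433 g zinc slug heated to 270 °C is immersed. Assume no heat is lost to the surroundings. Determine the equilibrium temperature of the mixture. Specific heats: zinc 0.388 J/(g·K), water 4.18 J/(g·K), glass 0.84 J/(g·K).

T_f ≈ 50.9 °C

Net heat exchanged in the isolated system is zero:
433*0.388*(T − 270) + 318*4.18*(T − 27.9) + 320*0.84*(T − 27.9) = 0
168(T − 270) + 1329.2(T − 27.9) + 268.8(T − 27.9) = 0
1766 T = 89946
T = 89946 / 1766 = 50.9 °C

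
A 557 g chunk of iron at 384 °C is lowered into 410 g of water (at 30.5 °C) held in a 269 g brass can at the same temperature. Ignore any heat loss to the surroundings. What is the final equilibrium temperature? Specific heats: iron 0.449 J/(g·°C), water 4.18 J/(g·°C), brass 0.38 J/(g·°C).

T_f ≈ 73.3 °C

Net heat exchanged in the isolated system is zero:
557*0.449*(T − 384) + 410*4.18*(T − 30.5) + 269*0.38*(T − 30.5) = 0
250.09(T − 384) + 1713.8(T − 30.5) + 102.22(T − 30.5) = 0
(250.09 + 1713.8 + 102.22) T = 250.09*384 + 1713.8*30.5 + 102.22*30.5
T ≈ 73.29 °C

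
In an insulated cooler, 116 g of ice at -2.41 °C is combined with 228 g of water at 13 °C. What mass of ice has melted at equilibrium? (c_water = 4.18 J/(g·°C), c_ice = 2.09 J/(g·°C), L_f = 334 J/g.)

m_melted ≈ 35.3 g

Water can give up m c ΔT = 228·4.18·13 = 12390 J before reaching 0 °C.
Warming the ice to 0 °C takes 116·2.09·2.41 = 584.28 J, leaving 11805 J for melting.
Fully melting the ice requires m_ice L_f = 116·334 = 38744 J.
That's not enough to melt it all — equilibrium is at 0 °C with ice remaining.
m_melted·334 = 11805  ⇒  m_melted ≈ 35.35 g.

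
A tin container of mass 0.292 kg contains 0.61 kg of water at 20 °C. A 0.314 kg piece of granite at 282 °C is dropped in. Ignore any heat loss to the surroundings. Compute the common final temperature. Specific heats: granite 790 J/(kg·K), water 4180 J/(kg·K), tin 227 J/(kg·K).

T_f = Σ m_i c_i T_i / Σ m_i c_i:
T_f = (248.06*282 + 2549.8*20 + 66.28*20) / (248.06 + 2549.8 + 66.28)
    = 122275 / 2864.1 ≈ 42.69 °C

T_f ≈ 42.7 °C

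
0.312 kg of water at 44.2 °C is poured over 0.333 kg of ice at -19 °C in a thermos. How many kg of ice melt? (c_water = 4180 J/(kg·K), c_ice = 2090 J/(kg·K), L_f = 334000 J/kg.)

m_melted ≈ 0.133 kg

Water can give up m c ΔT = 0.312×4180×44.2 = 57644 J before reaching 0 °C.
Of that, 0.333×2090×19 = 13223 J goes to bring the ice to 0 °C, leaving 44420 J.
To melt every bit of ice: 0.333×334000 = 111222 J.
Since 44420 < 111222 J, not all the ice melts; equilibrium is at 0 °C.
m_melt = 44420 / L_f = 0.133 kg.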